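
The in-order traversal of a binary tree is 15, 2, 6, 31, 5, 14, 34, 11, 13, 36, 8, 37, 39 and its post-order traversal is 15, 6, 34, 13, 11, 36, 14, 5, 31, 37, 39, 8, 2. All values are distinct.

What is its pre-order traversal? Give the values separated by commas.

2, 15, 8, 31, 6, 5, 14, 36, 11, 34, 13, 39, 37

The last element of post-order is the root; it splits in-order into left and right subtrees.
Root 2: left subtree has 1 node {15}, right has 11 {6, 31, 5, 14, 34, 11, 13, 36, 8, 37, 39}.
  Root 8: left subtree has 8 nodes {6, 31, 5, 14, 34, 11, 13, 36}, right has 2 {37, 39}.
    Root 31: left subtree has 1 node {6}, right has 6 {5, 14, 34, 11, 13, 36}.
      Root 5: left subtree has 0 nodes { }, right has 5 {14, 34, 11, 13, 36}.
        Root 14: left subtree has 0 nodes { }, right has 4 {34, 11, 13, 36}.
          Root 36: left subtree has 3 nodes {34, 11, 13}, right has 0 { }.
            Root 11: left subtree has 1 node {34}, right has 1 {13}.
    Root 39: left subtree has 1 node {37}, right has 0 { }.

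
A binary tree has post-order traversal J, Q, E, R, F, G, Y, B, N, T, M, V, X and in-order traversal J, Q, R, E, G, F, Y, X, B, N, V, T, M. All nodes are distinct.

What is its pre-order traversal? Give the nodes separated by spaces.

The last element of post-order is the root; it splits in-order into left and right subtrees.
Root X: left subtree has 7 nodes {J, Q, R, E, G, F, Y}, right has 5 {B, N, V, T, M}.
  Root Y: left subtree has 6 nodes {J, Q, R, E, G, F}, right has 0 { }.
    Root G: left subtree has 4 nodes {J, Q, R, E}, right has 1 {F}.
      Root R: left subtree has 2 nodes {J, Q}, right has 1 {E}.
        Root Q: left subtree has 1 node {J}, right has 0 { }.
  Root V: left subtree has 2 nodes {B, N}, right has 2 {T, M}.
    Root N: left subtree has 1 node {B}, right has 0 { }.
    Root M: left subtree has 1 node {T}, right has 0 { }.

X Y G R Q J E F V N B M T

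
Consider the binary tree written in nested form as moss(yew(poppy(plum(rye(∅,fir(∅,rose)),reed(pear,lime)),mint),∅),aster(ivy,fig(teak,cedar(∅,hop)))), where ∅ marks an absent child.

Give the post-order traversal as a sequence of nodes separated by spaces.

Post-order visits the left subtree, then the right subtree, then the node.
At moss: go left to yew.
  At yew: go left to poppy.
    At poppy: go left to plum.
      At plum: go left to rye.
        At rye: no left child.
        At rye: go right to fir.
          At fir: no left child.
          At fir: go right to rose.
            rose is a leaf — visit rose.
          Visit fir.
        Visit rye.
      At plum: go right to reed.
        At reed: go left to pear.
          pear is a leaf — visit pear.
        At reed: go right to lime.
          lime is a leaf — visit lime.
        Visit reed.
      Visit plum.
    At poppy: go right to mint.
      mint is a leaf — visit mint.
    Visit poppy.
  At yew: no right child.
  Visit yew.
At moss: go right to aster.
  At aster: go left to ivy.
    ivy is a leaf — visit ivy.
  At aster: go right to fig.
    At fig: go left to teak.
      teak is a leaf — visit teak.
    At fig: go right to cedar.
      At cedar: no left child.
      At cedar: go right to hop.
        hop is a leaf — visit hop.
      Visit cedar.
    Visit fig.
  Visit aster.
Visit moss.

rose fir rye pear lime reed plum mint poppy yew ivy teak hop cedar fig aster moss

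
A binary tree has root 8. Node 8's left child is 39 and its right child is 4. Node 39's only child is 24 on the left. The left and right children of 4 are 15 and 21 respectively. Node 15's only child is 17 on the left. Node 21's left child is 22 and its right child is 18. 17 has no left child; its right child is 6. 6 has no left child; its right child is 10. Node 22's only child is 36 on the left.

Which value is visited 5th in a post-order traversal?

Post-order visits the left subtree, then the right subtree, then the node.
At 8: go left to 39.
  At 39: go left to 24.
    24 is a leaf — visit 24.
  At 39: no right child.
  Visit 39.
At 8: go right to 4.
  At 4: go left to 15.
    At 15: go left to 17.
      At 17: no left child.
      At 17: go right to 6.
        At 6: no left child.
        At 6: go right to 10.
          10 is a leaf — visit 10.
        Visit 6.
      Visit 17.
    At 15: no right child.
    Visit 15.
  At 4: go right to 21.
    At 21: go left to 22.
      At 22: go left to 36.
        36 is a leaf — visit 36.
      At 22: no right child.
      Visit 22.
    At 21: go right to 18.
      18 is a leaf — visit 18.
    Visit 21.
  Visit 4.
Visit 8.
Full post-order sequence: 24, 39, 10, 6, 17, 15, 36, 22, 18, 21, 4, 8.

17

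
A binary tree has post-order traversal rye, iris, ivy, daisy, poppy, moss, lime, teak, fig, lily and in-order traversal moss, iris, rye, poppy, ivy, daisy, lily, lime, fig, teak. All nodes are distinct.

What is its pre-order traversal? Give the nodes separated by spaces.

The last element of post-order is the root; it splits in-order into left and right subtrees.
Root lily: left subtree has 6 nodes {moss, iris, rye, poppy, ivy, daisy}, right has 3 {lime, fig, teak}.
  Root moss: left subtree has 0 nodes { }, right has 5 {iris, rye, poppy, ivy, daisy}.
    Root poppy: left subtree has 2 nodes {iris, rye}, right has 2 {ivy, daisy}.
      Root iris: left subtree has 0 nodes { }, right has 1 {rye}.
      Root daisy: left subtree has 1 node {ivy}, right has 0 { }.
  Root fig: left subtree has 1 node {lime}, right has 1 {teak}.

lily moss poppy iris rye daisy ivy fig lime teak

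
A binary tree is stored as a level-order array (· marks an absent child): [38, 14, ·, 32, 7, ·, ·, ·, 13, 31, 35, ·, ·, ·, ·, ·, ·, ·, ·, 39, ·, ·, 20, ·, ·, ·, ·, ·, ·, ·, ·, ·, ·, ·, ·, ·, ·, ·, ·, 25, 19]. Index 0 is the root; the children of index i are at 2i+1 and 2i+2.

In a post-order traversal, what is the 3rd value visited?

25

Post-order visits the left subtree, then the right subtree, then the node.
At 38: go left to 14.
  At 14: go left to 32.
    At 32: no left child.
    At 32: go right to 13.
      13 is a leaf — visit 13.
    Visit 32.
  At 14: go right to 7.
    At 7: go left to 31.
      At 31: go left to 39.
        At 39: go left to 25.
          25 is a leaf — visit 25.
        At 39: go right to 19.
          19 is a leaf — visit 19.
        Visit 39.
      At 31: no right child.
      Visit 31.
    At 7: go right to 35.
      At 35: no left child.
      At 35: go right to 20.
        20 is a leaf — visit 20.
      Visit 35.
    Visit 7.
  Visit 14.
At 38: no right child.
Visit 38.
Full post-order sequence: 13, 32, 25, 19, 39, 31, 20, 35, 7, 14, 38.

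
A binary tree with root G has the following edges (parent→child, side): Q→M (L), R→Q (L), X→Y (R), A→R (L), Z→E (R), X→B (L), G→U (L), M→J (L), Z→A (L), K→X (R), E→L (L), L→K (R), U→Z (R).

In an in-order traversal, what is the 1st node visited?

In-order visits the left subtree, then the node, then the right subtree.
At G: go left to U.
  At U: no left child.
  Visit U.
  At U: go right to Z.
    At Z: go left to A.
      At A: go left to R.
        At R: go left to Q.
          At Q: go left to M.
            At M: go left to J.
              J is a leaf — visit J.
            Visit M.
            At M: no right child.
          Visit Q.
          At Q: no right child.
        Visit R.
        At R: no right child.
      Visit A.
      At A: no right child.
    Visit Z.
    At Z: go right to E.
      At E: go left to L.
        At L: no left child.
        Visit L.
        At L: go right to K.
          At K: no left child.
          Visit K.
          At K: go right to X.
            At X: go left to B.
              B is a leaf — visit B.
            Visit X.
            At X: go right to Y.
              Y is a leaf — visit Y.
      Visit E.
      At E: no right child.
Visit G.
At G: no right child.
Full in-order sequence: U, J, M, Q, R, A, Z, L, K, B, X, Y, E, G.

U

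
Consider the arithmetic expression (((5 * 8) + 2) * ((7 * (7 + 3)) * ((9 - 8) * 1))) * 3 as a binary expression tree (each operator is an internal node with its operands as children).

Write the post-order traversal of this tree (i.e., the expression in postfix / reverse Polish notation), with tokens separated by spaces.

Post-order on an expression tree gives postfix notation: for each operator, emit left operand, right operand, then the operator.

5 8 * 2 + 7 7 3 + * 9 8 - 1 * * * 3 *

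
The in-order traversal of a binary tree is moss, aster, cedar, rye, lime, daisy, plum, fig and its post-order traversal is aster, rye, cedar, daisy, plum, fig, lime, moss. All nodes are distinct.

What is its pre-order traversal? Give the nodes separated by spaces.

The last element of post-order is the root; it splits in-order into left and right subtrees.
Root moss: left subtree has 0 nodes { }, right has 7 {aster, cedar, rye, lime, daisy, plum, fig}.
  Root lime: left subtree has 3 nodes {aster, cedar, rye}, right has 3 {daisy, plum, fig}.
    Root cedar: left subtree has 1 node {aster}, right has 1 {rye}.
    Root fig: left subtree has 2 nodes {daisy, plum}, right has 0 { }.
      Root plum: left subtree has 1 node {daisy}, right has 0 { }.

moss lime cedar aster rye fig plum daisy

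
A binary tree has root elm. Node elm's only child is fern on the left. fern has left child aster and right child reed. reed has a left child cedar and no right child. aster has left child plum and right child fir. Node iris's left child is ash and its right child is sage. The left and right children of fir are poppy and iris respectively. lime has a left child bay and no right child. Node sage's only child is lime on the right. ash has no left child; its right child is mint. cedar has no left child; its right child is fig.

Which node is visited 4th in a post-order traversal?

Post-order visits the left subtree, then the right subtree, then the node.
At elm: go left to fern.
  At fern: go left to aster.
    At aster: go left to plum.
      plum is a leaf — visit plum.
    At aster: go right to fir.
      At fir: go left to poppy.
        poppy is a leaf — visit poppy.
      At fir: go right to iris.
        At iris: go left to ash.
          At ash: no left child.
          At ash: go right to mint.
            mint is a leaf — visit mint.
          Visit ash.
        At iris: go right to sage.
          At sage: no left child.
          At sage: go right to lime.
            At lime: go left to bay.
              bay is a leaf — visit bay.
            At lime: no right child.
            Visit lime.
          Visit sage.
        Visit iris.
      Visit fir.
    Visit aster.
  At fern: go right to reed.
    At reed: go left to cedar.
      At cedar: no left child.
      At cedar: go right to fig.
        fig is a leaf — visit fig.
      Visit cedar.
    At reed: no right child.
    Visit reed.
  Visit fern.
At elm: no right child.
Visit elm.
Full post-order sequence: plum, poppy, mint, ash, bay, lime, sage, iris, fir, aster, fig, cedar, reed, fern, elm.

ash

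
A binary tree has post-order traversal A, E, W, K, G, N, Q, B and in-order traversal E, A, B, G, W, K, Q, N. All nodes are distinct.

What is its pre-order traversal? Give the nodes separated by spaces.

B E A Q G K W N

The last element of post-order is the root; it splits in-order into left and right subtrees.
Root B: left subtree has 2 nodes {E, A}, right has 5 {G, W, K, Q, N}.
  Root E: left subtree has 0 nodes { }, right has 1 {A}.
  Root Q: left subtree has 3 nodes {G, W, K}, right has 1 {N}.
    Root G: left subtree has 0 nodes { }, right has 2 {W, K}.
      Root K: left subtree has 1 node {W}, right has 0 { }.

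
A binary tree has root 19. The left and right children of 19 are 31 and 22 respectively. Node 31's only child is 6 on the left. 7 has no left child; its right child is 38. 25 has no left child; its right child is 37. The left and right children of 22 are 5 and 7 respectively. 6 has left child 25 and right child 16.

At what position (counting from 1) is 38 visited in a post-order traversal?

7

Post-order visits the left subtree, then the right subtree, then the node.
At 19: go left to 31.
  At 31: go left to 6.
    At 6: go left to 25.
      At 25: no left child.
      At 25: go right to 37.
        37 is a leaf — visit 37.
      Visit 25.
    At 6: go right to 16.
      16 is a leaf — visit 16.
    Visit 6.
  At 31: no right child.
  Visit 31.
At 19: go right to 22.
  At 22: go left to 5.
    5 is a leaf — visit 5.
  At 22: go right to 7.
    At 7: no left child.
    At 7: go right to 38.
      38 is a leaf — visit 38.
    Visit 7.
  Visit 22.
Visit 19.
Full post-order sequence: 37, 25, 16, 6, 31, 5, 38, 7, 22, 19.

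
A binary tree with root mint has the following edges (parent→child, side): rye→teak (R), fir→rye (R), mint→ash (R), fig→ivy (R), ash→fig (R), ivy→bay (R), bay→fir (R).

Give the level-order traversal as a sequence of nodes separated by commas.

mint, ash, fig, ivy, bay, fir, rye, teak

Level-order visits nodes level by level from the root, left to right within each level.
Level 0: mint
Level 1: ash
Level 2: fig
Level 3: ivy
Level 4: bay
Level 5: fir
Level 6: rye
Level 7: teak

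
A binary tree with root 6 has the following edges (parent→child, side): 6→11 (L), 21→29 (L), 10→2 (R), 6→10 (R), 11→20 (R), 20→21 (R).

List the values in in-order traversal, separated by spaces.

In-order visits the left subtree, then the node, then the right subtree.
At 6: go left to 11.
  At 11: no left child.
  Visit 11.
  At 11: go right to 20.
    At 20: no left child.
    Visit 20.
    At 20: go right to 21.
      At 21: go left to 29.
        29 is a leaf — visit 29.
      Visit 21.
      At 21: no right child.
Visit 6.
At 6: go right to 10.
  At 10: no left child.
  Visit 10.
  At 10: go right to 2.
    2 is a leaf — visit 2.

11 20 29 21 6 10 2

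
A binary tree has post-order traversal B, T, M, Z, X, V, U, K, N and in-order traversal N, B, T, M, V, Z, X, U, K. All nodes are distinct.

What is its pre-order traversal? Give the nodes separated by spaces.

The last element of post-order is the root; it splits in-order into left and right subtrees.
Root N: left subtree has 0 nodes { }, right has 8 {B, T, M, V, Z, X, U, K}.
  Root K: left subtree has 7 nodes {B, T, M, V, Z, X, U}, right has 0 { }.
    Root U: left subtree has 6 nodes {B, T, M, V, Z, X}, right has 0 { }.
      Root V: left subtree has 3 nodes {B, T, M}, right has 2 {Z, X}.
        Root M: left subtree has 2 nodes {B, T}, right has 0 { }.
          Root T: left subtree has 1 node {B}, right has 0 { }.
        Root X: left subtree has 1 node {Z}, right has 0 { }.

N K U V M T B X Z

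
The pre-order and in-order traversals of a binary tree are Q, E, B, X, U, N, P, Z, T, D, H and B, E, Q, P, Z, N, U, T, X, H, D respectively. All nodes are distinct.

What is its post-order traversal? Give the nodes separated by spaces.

B E Z P N T U H D X Q

The first element of pre-order is the root; it splits in-order into left and right subtrees.
Root Q: left subtree has 2 nodes {B, E}, right has 8 {P, Z, N, U, T, X, H, D}.
  Root E: left subtree has 1 node {B}, right has 0 { }.
  Root X: left subtree has 5 nodes {P, Z, N, U, T}, right has 2 {H, D}.
    Root U: left subtree has 3 nodes {P, Z, N}, right has 1 {T}.
      Root N: left subtree has 2 nodes {P, Z}, right has 0 { }.
        Root P: left subtree has 0 nodes { }, right has 1 {Z}.
    Root D: left subtree has 1 node {H}, right has 0 { }.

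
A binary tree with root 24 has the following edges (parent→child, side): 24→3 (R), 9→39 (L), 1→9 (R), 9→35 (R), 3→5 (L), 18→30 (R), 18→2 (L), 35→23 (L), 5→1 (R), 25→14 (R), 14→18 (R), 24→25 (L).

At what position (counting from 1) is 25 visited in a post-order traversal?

Post-order visits the left subtree, then the right subtree, then the node.
At 24: go left to 25.
  At 25: no left child.
  At 25: go right to 14.
    At 14: no left child.
    At 14: go right to 18.
      At 18: go left to 2.
        2 is a leaf — visit 2.
      At 18: go right to 30.
        30 is a leaf — visit 30.
      Visit 18.
    Visit 14.
  Visit 25.
At 24: go right to 3.
  At 3: go left to 5.
    At 5: no left child.
    At 5: go right to 1.
      At 1: no left child.
      At 1: go right to 9.
        At 9: go left to 39.
          39 is a leaf — visit 39.
        At 9: go right to 35.
          At 35: go left to 23.
            23 is a leaf — visit 23.
          At 35: no right child.
          Visit 35.
        Visit 9.
      Visit 1.
    Visit 5.
  At 3: no right child.
  Visit 3.
Visit 24.
Full post-order sequence: 2, 30, 18, 14, 25, 39, 23, 35, 9, 1, 5, 3, 24.

5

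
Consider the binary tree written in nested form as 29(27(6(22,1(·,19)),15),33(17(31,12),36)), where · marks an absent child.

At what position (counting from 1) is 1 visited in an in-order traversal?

In-order visits the left subtree, then the node, then the right subtree.
At 29: go left to 27.
  At 27: go left to 6.
    At 6: go left to 22.
      22 is a leaf — visit 22.
    Visit 6.
    At 6: go right to 1.
      At 1: no left child.
      Visit 1.
      At 1: go right to 19.
        19 is a leaf — visit 19.
  Visit 27.
  At 27: go right to 15.
    15 is a leaf — visit 15.
Visit 29.
At 29: go right to 33.
  At 33: go left to 17.
    At 17: go left to 31.
      31 is a leaf — visit 31.
    Visit 17.
    At 17: go right to 12.
      12 is a leaf — visit 12.
  Visit 33.
  At 33: go right to 36.
    36 is a leaf — visit 36.
Full in-order sequence: 22, 6, 1, 19, 27, 15, 29, 31, 17, 12, 33, 36.

3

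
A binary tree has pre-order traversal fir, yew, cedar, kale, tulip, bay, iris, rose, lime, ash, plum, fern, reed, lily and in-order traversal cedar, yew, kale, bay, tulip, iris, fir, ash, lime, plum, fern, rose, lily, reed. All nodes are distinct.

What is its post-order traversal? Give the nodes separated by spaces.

The first element of pre-order is the root; it splits in-order into left and right subtrees.
Root fir: left subtree has 6 nodes {cedar, yew, kale, bay, tulip, iris}, right has 7 {ash, lime, plum, fern, rose, lily, reed}.
  Root yew: left subtree has 1 node {cedar}, right has 4 {kale, bay, tulip, iris}.
    Root kale: left subtree has 0 nodes { }, right has 3 {bay, tulip, iris}.
      Root tulip: left subtree has 1 node {bay}, right has 1 {iris}.
  Root rose: left subtree has 4 nodes {ash, lime, plum, fern}, right has 2 {lily, reed}.
    Root lime: left subtree has 1 node {ash}, right has 2 {plum, fern}.
      Root plum: left subtree has 0 nodes { }, right has 1 {fern}.
    Root reed: left subtree has 1 node {lily}, right has 0 { }.

cedar bay iris tulip kale yew ash fern plum lime lily reed rose fir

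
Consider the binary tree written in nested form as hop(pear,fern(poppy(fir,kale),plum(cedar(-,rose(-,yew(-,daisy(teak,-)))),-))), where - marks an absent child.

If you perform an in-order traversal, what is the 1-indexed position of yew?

In-order visits the left subtree, then the node, then the right subtree.
At hop: go left to pear.
  pear is a leaf — visit pear.
Visit hop.
At hop: go right to fern.
  At fern: go left to poppy.
    At poppy: go left to fir.
      fir is a leaf — visit fir.
    Visit poppy.
    At poppy: go right to kale.
      kale is a leaf — visit kale.
  Visit fern.
  At fern: go right to plum.
    At plum: go left to cedar.
      At cedar: no left child.
      Visit cedar.
      At cedar: go right to rose.
        At rose: no left child.
        Visit rose.
        At rose: go right to yew.
          At yew: no left child.
          Visit yew.
          At yew: go right to daisy.
            At daisy: go left to teak.
              teak is a leaf — visit teak.
            Visit daisy.
            At daisy: no right child.
    Visit plum.
    At plum: no right child.
Full in-order sequence: pear, hop, fir, poppy, kale, fern, cedar, rose, yew, teak, daisy, plum.

9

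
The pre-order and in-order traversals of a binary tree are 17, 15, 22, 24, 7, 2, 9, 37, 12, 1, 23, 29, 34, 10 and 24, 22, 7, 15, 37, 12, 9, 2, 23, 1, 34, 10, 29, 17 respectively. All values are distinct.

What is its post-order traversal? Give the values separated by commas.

24, 7, 22, 12, 37, 9, 23, 10, 34, 29, 1, 2, 15, 17

The first element of pre-order is the root; it splits in-order into left and right subtrees.
Root 17: left subtree has 13 nodes {24, 22, 7, 15, 37, 12, 9, 2, 23, 1, 34, 10, 29}, right has 0 { }.
  Root 15: left subtree has 3 nodes {24, 22, 7}, right has 9 {37, 12, 9, 2, 23, 1, 34, 10, 29}.
    Root 22: left subtree has 1 node {24}, right has 1 {7}.
    Root 2: left subtree has 3 nodes {37, 12, 9}, right has 5 {23, 1, 34, 10, 29}.
      Root 9: left subtree has 2 nodes {37, 12}, right has 0 { }.
        Root 37: left subtree has 0 nodes { }, right has 1 {12}.
      Root 1: left subtree has 1 node {23}, right has 3 {34, 10, 29}.
        Root 29: left subtree has 2 nodes {34, 10}, right has 0 { }.
          Root 34: left subtree has 0 nodes { }, right has 1 {10}.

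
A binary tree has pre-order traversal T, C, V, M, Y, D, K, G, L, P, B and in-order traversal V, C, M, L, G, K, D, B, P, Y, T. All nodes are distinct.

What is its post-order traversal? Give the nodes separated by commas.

V, L, G, K, B, P, D, Y, M, C, T

The first element of pre-order is the root; it splits in-order into left and right subtrees.
Root T: left subtree has 10 nodes {V, C, M, L, G, K, D, B, P, Y}, right has 0 { }.
  Root C: left subtree has 1 node {V}, right has 8 {M, L, G, K, D, B, P, Y}.
    Root M: left subtree has 0 nodes { }, right has 7 {L, G, K, D, B, P, Y}.
      Root Y: left subtree has 6 nodes {L, G, K, D, B, P}, right has 0 { }.
        Root D: left subtree has 3 nodes {L, G, K}, right has 2 {B, P}.
          Root K: left subtree has 2 nodes {L, G}, right has 0 { }.
            Root G: left subtree has 1 node {L}, right has 0 { }.
          Root P: left subtree has 1 node {B}, right has 0 { }.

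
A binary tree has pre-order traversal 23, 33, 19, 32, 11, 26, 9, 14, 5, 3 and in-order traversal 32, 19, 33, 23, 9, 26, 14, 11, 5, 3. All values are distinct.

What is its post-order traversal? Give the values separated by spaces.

32 19 33 9 14 26 3 5 11 23

The first element of pre-order is the root; it splits in-order into left and right subtrees.
Root 23: left subtree has 3 nodes {32, 19, 33}, right has 6 {9, 26, 14, 11, 5, 3}.
  Root 33: left subtree has 2 nodes {32, 19}, right has 0 { }.
    Root 19: left subtree has 1 node {32}, right has 0 { }.
  Root 11: left subtree has 3 nodes {9, 26, 14}, right has 2 {5, 3}.
    Root 26: left subtree has 1 node {9}, right has 1 {14}.
    Root 5: left subtree has 0 nodes { }, right has 1 {3}.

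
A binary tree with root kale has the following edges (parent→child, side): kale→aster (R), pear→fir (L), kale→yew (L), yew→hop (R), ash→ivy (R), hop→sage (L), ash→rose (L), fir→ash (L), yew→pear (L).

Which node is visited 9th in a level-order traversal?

Level-order visits nodes level by level from the root, left to right within each level.
Level 0: kale
Level 1: yew, aster
Level 2: pear, hop
Level 3: fir, sage
Level 4: ash
Level 5: rose, ivy
Full level-order sequence: kale, yew, aster, pear, hop, fir, sage, ash, rose, ivy.

rose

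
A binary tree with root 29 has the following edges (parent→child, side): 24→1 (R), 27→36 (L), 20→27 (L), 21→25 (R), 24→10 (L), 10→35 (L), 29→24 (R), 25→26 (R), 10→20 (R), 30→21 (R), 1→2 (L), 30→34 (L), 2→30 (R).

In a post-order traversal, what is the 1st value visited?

35

Post-order visits the left subtree, then the right subtree, then the node.
At 29: no left child.
At 29: go right to 24.
  At 24: go left to 10.
    At 10: go left to 35.
      35 is a leaf — visit 35.
    At 10: go right to 20.
      At 20: go left to 27.
        At 27: go left to 36.
          36 is a leaf — visit 36.
        At 27: no right child.
        Visit 27.
      At 20: no right child.
      Visit 20.
    Visit 10.
  At 24: go right to 1.
    At 1: go left to 2.
      At 2: no left child.
      At 2: go right to 30.
        At 30: go left to 34.
          34 is a leaf — visit 34.
        At 30: go right to 21.
          At 21: no left child.
          At 21: go right to 25.
            At 25: no left child.
            At 25: go right to 26.
              26 is a leaf — visit 26.
            Visit 25.
          Visit 21.
        Visit 30.
      Visit 2.
    At 1: no right child.
    Visit 1.
  Visit 24.
Visit 29.
Full post-order sequence: 35, 36, 27, 20, 10, 34, 26, 25, 21, 30, 2, 1, 24, 29.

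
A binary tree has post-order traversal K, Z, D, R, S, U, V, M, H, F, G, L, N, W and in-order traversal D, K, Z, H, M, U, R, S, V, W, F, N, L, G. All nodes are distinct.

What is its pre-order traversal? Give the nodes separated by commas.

The last element of post-order is the root; it splits in-order into left and right subtrees.
Root W: left subtree has 9 nodes {D, K, Z, H, M, U, R, S, V}, right has 4 {F, N, L, G}.
  Root H: left subtree has 3 nodes {D, K, Z}, right has 5 {M, U, R, S, V}.
    Root D: left subtree has 0 nodes { }, right has 2 {K, Z}.
      Root Z: left subtree has 1 node {K}, right has 0 { }.
    Root M: left subtree has 0 nodes { }, right has 4 {U, R, S, V}.
      Root V: left subtree has 3 nodes {U, R, S}, right has 0 { }.
        Root U: left subtree has 0 nodes { }, right has 2 {R, S}.
          Root S: left subtree has 1 node {R}, right has 0 { }.
  Root N: left subtree has 1 node {F}, right has 2 {L, G}.
    Root L: left subtree has 0 nodes { }, right has 1 {G}.

W, H, D, Z, K, M, V, U, S, R, N, F, L, G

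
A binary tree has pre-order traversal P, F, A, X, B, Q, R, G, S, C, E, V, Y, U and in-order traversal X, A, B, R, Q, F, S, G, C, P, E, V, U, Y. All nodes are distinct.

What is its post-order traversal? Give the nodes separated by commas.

X, R, Q, B, A, S, C, G, F, U, Y, V, E, P

The first element of pre-order is the root; it splits in-order into left and right subtrees.
Root P: left subtree has 9 nodes {X, A, B, R, Q, F, S, G, C}, right has 4 {E, V, U, Y}.
  Root F: left subtree has 5 nodes {X, A, B, R, Q}, right has 3 {S, G, C}.
    Root A: left subtree has 1 node {X}, right has 3 {B, R, Q}.
      Root B: left subtree has 0 nodes { }, right has 2 {R, Q}.
        Root Q: left subtree has 1 node {R}, right has 0 { }.
    Root G: left subtree has 1 node {S}, right has 1 {C}.
  Root E: left subtree has 0 nodes { }, right has 3 {V, U, Y}.
    Root V: left subtree has 0 nodes { }, right has 2 {U, Y}.
      Root Y: left subtree has 1 node {U}, right has 0 { }.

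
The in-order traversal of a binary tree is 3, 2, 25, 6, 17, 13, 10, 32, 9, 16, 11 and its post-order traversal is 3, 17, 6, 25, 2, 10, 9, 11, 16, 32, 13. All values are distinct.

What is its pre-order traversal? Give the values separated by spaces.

The last element of post-order is the root; it splits in-order into left and right subtrees.
Root 13: left subtree has 5 nodes {3, 2, 25, 6, 17}, right has 5 {10, 32, 9, 16, 11}.
  Root 2: left subtree has 1 node {3}, right has 3 {25, 6, 17}.
    Root 25: left subtree has 0 nodes { }, right has 2 {6, 17}.
      Root 6: left subtree has 0 nodes { }, right has 1 {17}.
  Root 32: left subtree has 1 node {10}, right has 3 {9, 16, 11}.
    Root 16: left subtree has 1 node {9}, right has 1 {11}.

13 2 3 25 6 17 32 10 16 9 11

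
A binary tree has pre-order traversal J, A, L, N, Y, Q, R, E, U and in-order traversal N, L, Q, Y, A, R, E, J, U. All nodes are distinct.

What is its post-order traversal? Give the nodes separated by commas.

The first element of pre-order is the root; it splits in-order into left and right subtrees.
Root J: left subtree has 7 nodes {N, L, Q, Y, A, R, E}, right has 1 {U}.
  Root A: left subtree has 4 nodes {N, L, Q, Y}, right has 2 {R, E}.
    Root L: left subtree has 1 node {N}, right has 2 {Q, Y}.
      Root Y: left subtree has 1 node {Q}, right has 0 { }.
    Root R: left subtree has 0 nodes { }, right has 1 {E}.

N, Q, Y, L, E, R, A, U, J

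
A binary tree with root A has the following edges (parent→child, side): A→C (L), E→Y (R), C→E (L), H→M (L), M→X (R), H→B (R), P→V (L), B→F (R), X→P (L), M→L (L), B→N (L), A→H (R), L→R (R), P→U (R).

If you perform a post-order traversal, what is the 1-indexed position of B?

Post-order visits the left subtree, then the right subtree, then the node.
At A: go left to C.
  At C: go left to E.
    At E: no left child.
    At E: go right to Y.
      Y is a leaf — visit Y.
    Visit E.
  At C: no right child.
  Visit C.
At A: go right to H.
  At H: go left to M.
    At M: go left to L.
      At L: no left child.
      At L: go right to R.
        R is a leaf — visit R.
      Visit L.
    At M: go right to X.
      At X: go left to P.
        At P: go left to V.
          V is a leaf — visit V.
        At P: go right to U.
          U is a leaf — visit U.
        Visit P.
      At X: no right child.
      Visit X.
    Visit M.
  At H: go right to B.
    At B: go left to N.
      N is a leaf — visit N.
    At B: go right to F.
      F is a leaf — visit F.
    Visit B.
  Visit H.
Visit A.
Full post-order sequence: Y, E, C, R, L, V, U, P, X, M, N, F, B, H, A.

13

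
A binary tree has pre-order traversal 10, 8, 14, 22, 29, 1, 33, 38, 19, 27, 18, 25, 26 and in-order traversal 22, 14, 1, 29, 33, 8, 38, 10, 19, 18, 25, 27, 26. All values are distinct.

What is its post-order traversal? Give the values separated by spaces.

The first element of pre-order is the root; it splits in-order into left and right subtrees.
Root 10: left subtree has 7 nodes {22, 14, 1, 29, 33, 8, 38}, right has 5 {19, 18, 25, 27, 26}.
  Root 8: left subtree has 5 nodes {22, 14, 1, 29, 33}, right has 1 {38}.
    Root 14: left subtree has 1 node {22}, right has 3 {1, 29, 33}.
      Root 29: left subtree has 1 node {1}, right has 1 {33}.
  Root 19: left subtree has 0 nodes { }, right has 4 {18, 25, 27, 26}.
    Root 27: left subtree has 2 nodes {18, 25}, right has 1 {26}.
      Root 18: left subtree has 0 nodes { }, right has 1 {25}.

22 1 33 29 14 38 8 25 18 26 27 19 10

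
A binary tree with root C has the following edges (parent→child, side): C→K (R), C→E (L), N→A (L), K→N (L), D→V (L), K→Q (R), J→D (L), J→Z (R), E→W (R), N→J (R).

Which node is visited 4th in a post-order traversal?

Post-order visits the left subtree, then the right subtree, then the node.
At C: go left to E.
  At E: no left child.
  At E: go right to W.
    W is a leaf — visit W.
  Visit E.
At C: go right to K.
  At K: go left to N.
    At N: go left to A.
      A is a leaf — visit A.
    At N: go right to J.
      At J: go left to D.
        At D: go left to V.
          V is a leaf — visit V.
        At D: no right child.
        Visit D.
      At J: go right to Z.
        Z is a leaf — visit Z.
      Visit J.
    Visit N.
  At K: go right to Q.
    Q is a leaf — visit Q.
  Visit K.
Visit C.
Full post-order sequence: W, E, A, V, D, Z, J, N, Q, K, C.

V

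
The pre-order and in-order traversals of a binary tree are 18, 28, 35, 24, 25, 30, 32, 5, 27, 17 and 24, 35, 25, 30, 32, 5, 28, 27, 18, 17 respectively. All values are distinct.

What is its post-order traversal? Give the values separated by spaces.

24 5 32 30 25 35 27 28 17 18

The first element of pre-order is the root; it splits in-order into left and right subtrees.
Root 18: left subtree has 8 nodes {24, 35, 25, 30, 32, 5, 28, 27}, right has 1 {17}.
  Root 28: left subtree has 6 nodes {24, 35, 25, 30, 32, 5}, right has 1 {27}.
    Root 35: left subtree has 1 node {24}, right has 4 {25, 30, 32, 5}.
      Root 25: left subtree has 0 nodes { }, right has 3 {30, 32, 5}.
        Root 30: left subtree has 0 nodes { }, right has 2 {32, 5}.
          Root 32: left subtree has 0 nodes { }, right has 1 {5}.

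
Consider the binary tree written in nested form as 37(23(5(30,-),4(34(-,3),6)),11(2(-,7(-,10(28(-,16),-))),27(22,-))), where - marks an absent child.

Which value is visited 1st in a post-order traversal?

30

Post-order visits the left subtree, then the right subtree, then the node.
At 37: go left to 23.
  At 23: go left to 5.
    At 5: go left to 30.
      30 is a leaf — visit 30.
    At 5: no right child.
    Visit 5.
  At 23: go right to 4.
    At 4: go left to 34.
      At 34: no left child.
      At 34: go right to 3.
        3 is a leaf — visit 3.
      Visit 34.
    At 4: go right to 6.
      6 is a leaf — visit 6.
    Visit 4.
  Visit 23.
At 37: go right to 11.
  At 11: go left to 2.
    At 2: no left child.
    At 2: go right to 7.
      At 7: no left child.
      At 7: go right to 10.
        At 10: go left to 28.
          At 28: no left child.
          At 28: go right to 16.
            16 is a leaf — visit 16.
          Visit 28.
        At 10: no right child.
        Visit 10.
      Visit 7.
    Visit 2.
  At 11: go right to 27.
    At 27: go left to 22.
      22 is a leaf — visit 22.
    At 27: no right child.
    Visit 27.
  Visit 11.
Visit 37.
Full post-order sequence: 30, 5, 3, 34, 6, 4, 23, 16, 28, 10, 7, 2, 22, 27, 11, 37.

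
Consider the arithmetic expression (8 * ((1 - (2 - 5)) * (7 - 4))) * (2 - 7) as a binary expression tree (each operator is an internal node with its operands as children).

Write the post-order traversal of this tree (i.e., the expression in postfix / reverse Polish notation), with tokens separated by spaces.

Post-order on an expression tree gives postfix notation: for each operator, emit left operand, right operand, then the operator.

8 1 2 5 - - 7 4 - * * 2 7 - *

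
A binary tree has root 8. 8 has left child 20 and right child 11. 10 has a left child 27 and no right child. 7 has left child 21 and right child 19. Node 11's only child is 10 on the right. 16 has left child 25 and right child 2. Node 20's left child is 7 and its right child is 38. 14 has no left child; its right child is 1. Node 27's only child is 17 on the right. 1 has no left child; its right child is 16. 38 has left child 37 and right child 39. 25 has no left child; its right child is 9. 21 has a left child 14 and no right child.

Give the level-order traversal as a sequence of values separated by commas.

8, 20, 11, 7, 38, 10, 21, 19, 37, 39, 27, 14, 17, 1, 16, 25, 2, 9

Level-order visits nodes level by level from the root, left to right within each level.
Level 0: 8
Level 1: 20, 11
Level 2: 7, 38, 10
Level 3: 21, 19, 37, 39, 27
Level 4: 14, 17
Level 5: 1
Level 6: 16
Level 7: 25, 2
Level 8: 9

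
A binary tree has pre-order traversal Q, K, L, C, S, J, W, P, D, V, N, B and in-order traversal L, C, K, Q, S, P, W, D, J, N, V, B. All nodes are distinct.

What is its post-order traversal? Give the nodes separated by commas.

C, L, K, P, D, W, N, B, V, J, S, Q

The first element of pre-order is the root; it splits in-order into left and right subtrees.
Root Q: left subtree has 3 nodes {L, C, K}, right has 8 {S, P, W, D, J, N, V, B}.
  Root K: left subtree has 2 nodes {L, C}, right has 0 { }.
    Root L: left subtree has 0 nodes { }, right has 1 {C}.
  Root S: left subtree has 0 nodes { }, right has 7 {P, W, D, J, N, V, B}.
    Root J: left subtree has 3 nodes {P, W, D}, right has 3 {N, V, B}.
      Root W: left subtree has 1 node {P}, right has 1 {D}.
      Root V: left subtree has 1 node {N}, right has 1 {B}.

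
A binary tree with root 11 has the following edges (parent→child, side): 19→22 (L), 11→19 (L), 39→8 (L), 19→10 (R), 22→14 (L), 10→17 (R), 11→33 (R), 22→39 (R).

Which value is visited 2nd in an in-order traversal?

In-order visits the left subtree, then the node, then the right subtree.
At 11: go left to 19.
  At 19: go left to 22.
    At 22: go left to 14.
      14 is a leaf — visit 14.
    Visit 22.
    At 22: go right to 39.
      At 39: go left to 8.
        8 is a leaf — visit 8.
      Visit 39.
      At 39: no right child.
  Visit 19.
  At 19: go right to 10.
    At 10: no left child.
    Visit 10.
    At 10: go right to 17.
      17 is a leaf — visit 17.
Visit 11.
At 11: go right to 33.
  33 is a leaf — visit 33.
Full in-order sequence: 14, 22, 8, 39, 19, 10, 17, 11, 33.

22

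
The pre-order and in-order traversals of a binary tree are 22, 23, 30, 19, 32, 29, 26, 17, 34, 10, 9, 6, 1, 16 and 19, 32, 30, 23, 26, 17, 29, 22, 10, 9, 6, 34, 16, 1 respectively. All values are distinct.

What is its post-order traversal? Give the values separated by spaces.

32 19 30 17 26 29 23 6 9 10 16 1 34 22

The first element of pre-order is the root; it splits in-order into left and right subtrees.
Root 22: left subtree has 7 nodes {19, 32, 30, 23, 26, 17, 29}, right has 6 {10, 9, 6, 34, 16, 1}.
  Root 23: left subtree has 3 nodes {19, 32, 30}, right has 3 {26, 17, 29}.
    Root 30: left subtree has 2 nodes {19, 32}, right has 0 { }.
      Root 19: left subtree has 0 nodes { }, right has 1 {32}.
    Root 29: left subtree has 2 nodes {26, 17}, right has 0 { }.
      Root 26: left subtree has 0 nodes { }, right has 1 {17}.
  Root 34: left subtree has 3 nodes {10, 9, 6}, right has 2 {16, 1}.
    Root 10: left subtree has 0 nodes { }, right has 2 {9, 6}.
      Root 9: left subtree has 0 nodes { }, right has 1 {6}.
    Root 1: left subtree has 1 node {16}, right has 0 { }.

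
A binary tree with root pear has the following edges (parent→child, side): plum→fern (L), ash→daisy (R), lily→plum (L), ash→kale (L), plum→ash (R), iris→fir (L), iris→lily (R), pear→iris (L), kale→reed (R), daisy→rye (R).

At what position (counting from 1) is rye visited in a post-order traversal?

Post-order visits the left subtree, then the right subtree, then the node.
At pear: go left to iris.
  At iris: go left to fir.
    fir is a leaf — visit fir.
  At iris: go right to lily.
    At lily: go left to plum.
      At plum: go left to fern.
        fern is a leaf — visit fern.
      At plum: go right to ash.
        At ash: go left to kale.
          At kale: no left child.
          At kale: go right to reed.
            reed is a leaf — visit reed.
          Visit kale.
        At ash: go right to daisy.
          At daisy: no left child.
          At daisy: go right to rye.
            rye is a leaf — visit rye.
          Visit daisy.
        Visit ash.
      Visit plum.
    At lily: no right child.
    Visit lily.
  Visit iris.
At pear: no right child.
Visit pear.
Full post-order sequence: fir, fern, reed, kale, rye, daisy, ash, plum, lily, iris, pear.

5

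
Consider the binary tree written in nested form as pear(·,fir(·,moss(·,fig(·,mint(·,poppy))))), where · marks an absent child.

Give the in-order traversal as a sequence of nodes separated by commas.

In-order visits the left subtree, then the node, then the right subtree.
At pear: no left child.
Visit pear.
At pear: go right to fir.
  At fir: no left child.
  Visit fir.
  At fir: go right to moss.
    At moss: no left child.
    Visit moss.
    At moss: go right to fig.
      At fig: no left child.
      Visit fig.
      At fig: go right to mint.
        At mint: no left child.
        Visit mint.
        At mint: go right to poppy.
          poppy is a leaf — visit poppy.

pear, fir, moss, fig, mint, poppy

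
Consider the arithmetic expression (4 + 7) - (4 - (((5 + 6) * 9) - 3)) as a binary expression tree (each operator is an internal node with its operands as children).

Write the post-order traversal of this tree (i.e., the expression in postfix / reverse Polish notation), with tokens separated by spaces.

4 7 + 4 5 6 + 9 * 3 - - -

Post-order on an expression tree gives postfix notation: for each operator, emit left operand, right operand, then the operator.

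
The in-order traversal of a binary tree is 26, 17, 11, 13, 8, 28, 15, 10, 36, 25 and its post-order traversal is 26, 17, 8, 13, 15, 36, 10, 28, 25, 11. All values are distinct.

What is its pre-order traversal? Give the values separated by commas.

The last element of post-order is the root; it splits in-order into left and right subtrees.
Root 11: left subtree has 2 nodes {26, 17}, right has 7 {13, 8, 28, 15, 10, 36, 25}.
  Root 17: left subtree has 1 node {26}, right has 0 { }.
  Root 25: left subtree has 6 nodes {13, 8, 28, 15, 10, 36}, right has 0 { }.
    Root 28: left subtree has 2 nodes {13, 8}, right has 3 {15, 10, 36}.
      Root 13: left subtree has 0 nodes { }, right has 1 {8}.
      Root 10: left subtree has 1 node {15}, right has 1 {36}.

11, 17, 26, 25, 28, 13, 8, 10, 15, 36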